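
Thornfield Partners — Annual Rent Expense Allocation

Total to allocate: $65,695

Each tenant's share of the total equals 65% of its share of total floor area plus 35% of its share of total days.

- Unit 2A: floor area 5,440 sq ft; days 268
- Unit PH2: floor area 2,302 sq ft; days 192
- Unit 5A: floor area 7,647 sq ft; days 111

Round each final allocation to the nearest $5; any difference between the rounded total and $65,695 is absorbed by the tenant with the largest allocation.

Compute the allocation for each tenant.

Unit 2A: $25,885 | Unit PH2: $14,120 | Unit 5A: $25,690

Totals — floor area 15,389, days 571.
Composite weights (65% floor area + 35% days): Unit 2A 0.3940; Unit PH2 0.2149; Unit 5A 0.3910.
Raw shares: Unit 2A 25,886.96; Unit PH2 14,119.17; Unit 5A 25,688.86.
Rounded to nearest $5: Unit 2A $25,885; Unit PH2 $14,120; Unit 5A $25,690. Sum = $65,695.
Sum already equals the total — no adjustment.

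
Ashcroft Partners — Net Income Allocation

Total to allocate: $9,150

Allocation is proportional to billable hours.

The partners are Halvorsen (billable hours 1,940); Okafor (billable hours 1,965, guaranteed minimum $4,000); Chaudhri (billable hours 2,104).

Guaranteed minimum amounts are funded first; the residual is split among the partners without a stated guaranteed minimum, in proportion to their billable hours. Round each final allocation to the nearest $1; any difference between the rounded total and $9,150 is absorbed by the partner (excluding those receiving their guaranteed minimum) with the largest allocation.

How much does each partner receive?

Halvorsen: $2,471 | Okafor: $4,000 | Chaudhri: $2,679

Guaranteed amounts: Okafor $4,000. Residual $5,150.
Residual split over remaining billable hours 4,044: Halvorsen 2,470.57 → $2,471; Chaudhri 2,679.43 → $2,679.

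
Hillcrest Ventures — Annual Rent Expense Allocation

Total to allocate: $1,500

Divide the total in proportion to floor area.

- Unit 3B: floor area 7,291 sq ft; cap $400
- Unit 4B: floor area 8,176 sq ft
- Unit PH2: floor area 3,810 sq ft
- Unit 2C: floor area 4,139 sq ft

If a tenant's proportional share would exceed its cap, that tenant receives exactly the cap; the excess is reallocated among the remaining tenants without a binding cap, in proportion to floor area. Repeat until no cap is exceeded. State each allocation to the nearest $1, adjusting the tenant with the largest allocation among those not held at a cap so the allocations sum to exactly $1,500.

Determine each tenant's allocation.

Total floor area = 23,416.
Pro-rata shares before constraints: Unit 3B 467.05; Unit 4B 523.74; Unit PH2 244.06; Unit 2C 265.14.
Cap binds for Unit 3B ($400); balance $1,100 reallocated over remaining floor area 16,125.
Redistributed shares: Unit 4B 557.74 → $558; Unit PH2 259.91 → $260; Unit 2C 282.35 → $282.

Unit 3B: $400; Unit 4B: $558; Unit PH2: $260; Unit 2C: $282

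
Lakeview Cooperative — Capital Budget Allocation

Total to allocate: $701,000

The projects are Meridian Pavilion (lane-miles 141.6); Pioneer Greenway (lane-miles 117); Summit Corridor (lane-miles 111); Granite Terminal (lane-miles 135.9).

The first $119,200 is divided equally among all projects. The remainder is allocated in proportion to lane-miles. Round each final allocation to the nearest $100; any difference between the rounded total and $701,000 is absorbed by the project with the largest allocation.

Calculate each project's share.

Meridian Pavilion: $192,700; Pioneer Greenway: $164,500; Summit Corridor: $157,600; Granite Terminal: $186,200

First tranche $119,200 split equally: $29,800 each.
Remainder $581,800 by lane-miles (total 505.5): Meridian Pavilion 162,973.06 → $163,000; Pioneer Greenway 134,659.94 → $134,700; Summit Corridor 127,754.30 → $127,800; Granite Terminal 156,412.70 → $156,400.
Rounding difference −$100 on remainder applied to Meridian Pavilion.
Totals: Meridian Pavilion $29,800 + $162,900 = $192,700; Pioneer Greenway $29,800 + $134,700 = $164,500; Summit Corridor $29,800 + $127,800 = $157,600; Granite Terminal $29,800 + $156,400 = $186,200.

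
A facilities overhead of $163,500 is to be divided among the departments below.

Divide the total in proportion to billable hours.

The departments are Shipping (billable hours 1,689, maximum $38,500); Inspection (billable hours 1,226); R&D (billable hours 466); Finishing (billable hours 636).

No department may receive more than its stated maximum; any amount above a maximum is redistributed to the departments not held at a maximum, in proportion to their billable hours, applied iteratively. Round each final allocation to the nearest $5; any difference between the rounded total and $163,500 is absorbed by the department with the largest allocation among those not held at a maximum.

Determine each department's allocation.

Total billable hours = 4,017.
Unconstrained shares: Shipping 68,745.71; Inspection 49,900.67; R&D 18,967.14; Finishing 25,886.48.
Cap binds for Shipping ($38,500); balance $125,000 reallocated over remaining billable hours 2,328.
Redistributed shares: Inspection 65,829.04 → $65,830; R&D 25,021.48 → $25,020; Finishing 34,149.48 → $34,150.

Shipping: $38,500 | Inspection: $65,830 | R&D: $25,020 | Finishing: $34,150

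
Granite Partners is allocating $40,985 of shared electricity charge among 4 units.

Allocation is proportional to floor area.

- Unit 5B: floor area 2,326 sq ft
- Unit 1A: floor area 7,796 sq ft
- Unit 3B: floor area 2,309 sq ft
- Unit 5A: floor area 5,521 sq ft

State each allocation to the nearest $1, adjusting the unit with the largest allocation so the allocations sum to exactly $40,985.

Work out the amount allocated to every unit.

Unit 5B: $5,310 | Unit 1A: $17,798 | Unit 3B: $5,272 | Unit 5A: $12,605

Sum of floor area: 17,952.
Unrounded shares: Unit 5B 2,326/17,952 × $40,985 = 5,310.33; Unit 1A 7,796/17,952 × $40,985 = 17,798.52; Unit 3B 2,309/17,952 × $40,985 = 5,271.52; Unit 5A 5,521/17,952 × $40,985 = 12,604.62.
Rounded to nearest $1: Unit 5B $5,310; Unit 1A $17,799; Unit 3B $5,272; Unit 5A $12,605. Sum = $40,986.
Difference $40,985 − $40,986 = −$1 applied to largest allocation (Unit 1A): Unit 1A becomes $17,798.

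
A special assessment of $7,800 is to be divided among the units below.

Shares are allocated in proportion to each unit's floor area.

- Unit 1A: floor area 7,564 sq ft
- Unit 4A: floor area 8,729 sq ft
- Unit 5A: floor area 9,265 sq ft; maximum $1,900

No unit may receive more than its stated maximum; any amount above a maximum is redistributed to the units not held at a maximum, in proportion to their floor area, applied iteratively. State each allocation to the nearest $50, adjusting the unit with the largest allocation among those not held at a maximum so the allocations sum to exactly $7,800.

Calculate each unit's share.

Sum of floor area: 25,558.
Unconstrained shares: Unit 1A 2,308.44; Unit 4A 2,663.99; Unit 5A 2,827.57.
Cap binds for Unit 5A ($1,900); remaining pool $5,900 reallocated over remaining floor area 16,293.
Shares after redistribution: Unit 1A 2,739.07 → $2,750; Unit 4A 3,160.93 → $3,150.

Unit 1A: $2,750 | Unit 4A: $3,150 | Unit 5A: $1,900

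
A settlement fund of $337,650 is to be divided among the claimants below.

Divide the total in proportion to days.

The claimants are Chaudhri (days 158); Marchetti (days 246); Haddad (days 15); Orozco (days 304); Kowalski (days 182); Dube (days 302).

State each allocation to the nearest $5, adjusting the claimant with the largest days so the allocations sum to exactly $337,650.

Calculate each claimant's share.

Total days = 1,207.
Unrounded shares: Chaudhri 158/1,207 × $337,650 = 44,199.42; Marchetti 246/1,207 × $337,650 = 68,816.82; Haddad 15/1,207 × $337,650 = 4,196.15; Orozco 304/1,207 × $337,650 = 85,041.92; Kowalski 182/1,207 × $337,650 = 50,913.26; Dube 302/1,207 × $337,650 = 84,482.44.
At nearest $5: Chaudhri $44,200; Marchetti $68,815; Haddad $4,195; Orozco $85,040; Kowalski $50,915; Dube $84,480. Sum = $337,645.
Difference $337,650 − $337,645 = +$5 applied to largest days (Orozco): Orozco becomes $85,045.

Chaudhri: $44,200; Marchetti: $68,815; Haddad: $4,195; Orozco: $85,045; Kowalski: $50,915; Dube: $84,480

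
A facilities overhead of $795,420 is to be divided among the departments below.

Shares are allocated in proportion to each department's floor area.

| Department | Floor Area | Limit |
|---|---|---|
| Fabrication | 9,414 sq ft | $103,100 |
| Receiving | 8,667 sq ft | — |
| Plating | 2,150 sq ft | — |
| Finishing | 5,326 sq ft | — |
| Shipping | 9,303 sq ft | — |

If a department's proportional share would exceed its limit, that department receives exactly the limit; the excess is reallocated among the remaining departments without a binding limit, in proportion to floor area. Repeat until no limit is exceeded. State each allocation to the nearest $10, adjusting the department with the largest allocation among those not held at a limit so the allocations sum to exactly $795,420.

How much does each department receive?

Floor area total: 34,860.
Unconstrained shares: Fabrication 214,804.47; Receiving 197,759.76; Plating 49,057.75; Finishing 121,526.30; Shipping 212,271.72.
Held at cap: Fabrication ($103,100); residual $692,320 reallocated over remaining floor area 25,446.
Remaining shares: Receiving 235,806.71 → $235,810; Plating 58,495.95 → $58,500; Finishing 144,906.72 → $144,910; Shipping 253,110.62 → $253,110.
Rounding difference −$10 applied to Shipping → $253,100.

Fabrication: $103,100 · Receiving: $235,810 · Plating: $58,500 · Finishing: $144,910 · Shipping: $253,100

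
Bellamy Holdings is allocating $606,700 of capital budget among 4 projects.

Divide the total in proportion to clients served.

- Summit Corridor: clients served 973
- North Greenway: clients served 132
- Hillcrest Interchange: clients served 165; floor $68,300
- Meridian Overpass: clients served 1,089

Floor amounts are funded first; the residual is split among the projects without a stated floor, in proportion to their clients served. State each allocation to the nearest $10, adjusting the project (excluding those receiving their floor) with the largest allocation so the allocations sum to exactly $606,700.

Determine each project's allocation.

Summit Corridor: $238,770; North Greenway: $32,390; Hillcrest Interchange: $68,300; Meridian Overpass: $267,240

Minimums first: Hillcrest Interchange $68,300. Balance $538,400.
Balance split over remaining clients served 2,194: Summit Corridor 238,770.83 → $238,770; North Greenway 32,392.34 → $32,390; Meridian Overpass 267,236.83 → $267,240.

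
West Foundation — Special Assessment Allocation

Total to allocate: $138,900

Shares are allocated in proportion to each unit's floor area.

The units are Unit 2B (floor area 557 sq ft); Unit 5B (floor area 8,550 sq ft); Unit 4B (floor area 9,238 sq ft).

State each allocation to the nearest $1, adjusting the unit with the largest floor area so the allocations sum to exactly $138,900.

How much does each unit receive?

Combined floor area = 557 + 8,550 + 9,238 = 18,345.
Proportional shares: Unit 2B 4,217.35; Unit 5B 64,736.71; Unit 4B 69,945.94.
After rounding ($1): Unit 2B $4,217; Unit 5B $64,737; Unit 4B $69,946. Sum = $138,900.
Sum already equals the total — no adjustment.

Unit 2B: $4,217 · Unit 5B: $64,737 · Unit 4B: $69,946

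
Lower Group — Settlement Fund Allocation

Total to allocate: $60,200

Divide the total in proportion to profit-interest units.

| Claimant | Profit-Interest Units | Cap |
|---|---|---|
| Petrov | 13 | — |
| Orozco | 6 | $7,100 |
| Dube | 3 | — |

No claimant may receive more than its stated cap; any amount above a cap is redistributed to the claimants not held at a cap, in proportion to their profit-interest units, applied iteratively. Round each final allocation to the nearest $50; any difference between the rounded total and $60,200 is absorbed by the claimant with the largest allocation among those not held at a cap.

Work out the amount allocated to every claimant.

Petrov: $43,150; Orozco: $7,100; Dube: $9,950

Combined profit-interest units = 22.
Proportional shares (ignoring caps): Petrov 35,572.73; Orozco 16,418.18; Dube 8,209.09.
Held at cap: Orozco ($7,100); remaining pool $53,100 reallocated over remaining profit-interest units 16.
Remaining shares: Petrov 43,143.75 → $43,150; Dube 9,956.25 → $9,950.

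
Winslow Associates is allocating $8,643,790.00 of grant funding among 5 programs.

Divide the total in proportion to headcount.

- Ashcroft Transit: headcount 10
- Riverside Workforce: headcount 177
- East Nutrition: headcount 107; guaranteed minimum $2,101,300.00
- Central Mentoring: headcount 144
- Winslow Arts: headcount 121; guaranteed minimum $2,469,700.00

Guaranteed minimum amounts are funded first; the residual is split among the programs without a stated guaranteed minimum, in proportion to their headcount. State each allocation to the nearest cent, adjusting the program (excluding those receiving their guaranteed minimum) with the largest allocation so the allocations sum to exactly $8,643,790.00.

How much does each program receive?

Fund the minimums — East Nutrition $2,101,300.00; Winslow Arts $2,469,700.00. Balance $4,072,790.00.
Balance split over remaining headcount 331: Ashcroft Transit 123,045.0151 → $123,045.02; Riverside Workforce 2,177,896.7674 → $2,177,896.77; Central Mentoring 1,771,848.2175 → $1,771,848.22.
Rounding difference −$0.01 applied to Riverside Workforce → $2,177,896.76.

Ashcroft Transit: $123,045.02; Riverside Workforce: $2,177,896.76; East Nutrition: $2,101,300.00; Central Mentoring: $1,771,848.22; Winslow Arts: $2,469,700.00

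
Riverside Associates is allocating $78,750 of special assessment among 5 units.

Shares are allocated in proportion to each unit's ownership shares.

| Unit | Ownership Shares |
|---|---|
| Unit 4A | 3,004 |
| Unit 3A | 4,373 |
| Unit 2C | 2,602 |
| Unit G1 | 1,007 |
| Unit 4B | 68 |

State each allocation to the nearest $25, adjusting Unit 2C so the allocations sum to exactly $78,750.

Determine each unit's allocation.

Sum of ownership shares: 11,054.
Unrounded shares: Unit 4A 3,004/11,054 × $78,750 = 21,400.85; Unit 3A 4,373/11,054 × $78,750 = 31,153.77; Unit 2C 2,602/11,054 × $78,750 = 18,536.95; Unit G1 1,007/11,054 × $78,750 = 7,173.99; Unit 4B 68/11,054 × $78,750 = 484.44.
Rounded to nearest $25: Unit 4A $21,400; Unit 3A $31,150; Unit 2C $18,525; Unit G1 $7,175; Unit 4B $475. Sum = $78,725.
Difference $78,750 − $78,725 = +$25 applied to Unit 2C: Unit 2C becomes $18,550.

Unit 4A: $21,400 | Unit 3A: $31,150 | Unit 2C: $18,550 | Unit G1: $7,175 | Unit 4B: $475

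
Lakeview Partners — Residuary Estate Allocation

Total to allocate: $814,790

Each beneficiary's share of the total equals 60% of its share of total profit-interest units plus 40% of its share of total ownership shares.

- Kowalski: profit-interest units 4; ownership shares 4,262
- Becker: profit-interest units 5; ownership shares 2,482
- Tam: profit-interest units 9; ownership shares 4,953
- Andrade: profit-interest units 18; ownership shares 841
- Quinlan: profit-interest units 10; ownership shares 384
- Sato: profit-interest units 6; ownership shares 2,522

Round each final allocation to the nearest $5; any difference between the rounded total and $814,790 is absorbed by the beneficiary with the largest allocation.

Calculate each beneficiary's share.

Kowalski: $127,545 · Becker: $99,385 · Tam: $189,135 · Andrade: $186,975 · Quinlan: $102,120 · Sato: $109,630

Profit-interest units total 52; ownership shares total 15,444.
Blended shares (60% profit-interest units + 40% ownership shares): Kowalski 0.1565; Becker 0.1220; Tam 0.2321; Andrade 0.2295; Quinlan 0.1253; Sato 0.1346.
Unrounded shares: Kowalski 127,547.03; Becker 99,384.97; Tam 189,136.37; Andrade 186,973.31; Quinlan 102,117.81; Sato 109,630.51.
At nearest $5: Kowalski $127,545; Becker $99,385; Tam $189,135; Andrade $186,975; Quinlan $102,120; Sato $109,630. Sum = $814,790.
Sum already equals the total — no adjustment.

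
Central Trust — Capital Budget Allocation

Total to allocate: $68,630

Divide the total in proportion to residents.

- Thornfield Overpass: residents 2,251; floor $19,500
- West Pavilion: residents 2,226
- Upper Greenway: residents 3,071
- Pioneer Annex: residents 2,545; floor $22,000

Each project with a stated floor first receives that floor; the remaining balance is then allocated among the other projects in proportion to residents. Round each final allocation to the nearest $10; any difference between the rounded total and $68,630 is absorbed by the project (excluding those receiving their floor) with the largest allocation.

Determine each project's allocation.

Thornfield Overpass: $19,500; West Pavilion: $11,400; Upper Greenway: $15,730; Pioneer Annex: $22,000

Minimums first: Thornfield Overpass $19,500; Pioneer Annex $22,000. Residual $27,130.
Residual split over remaining residents 5,297: West Pavilion 11,401.05 → $11,400; Upper Greenway 15,728.95 → $15,730.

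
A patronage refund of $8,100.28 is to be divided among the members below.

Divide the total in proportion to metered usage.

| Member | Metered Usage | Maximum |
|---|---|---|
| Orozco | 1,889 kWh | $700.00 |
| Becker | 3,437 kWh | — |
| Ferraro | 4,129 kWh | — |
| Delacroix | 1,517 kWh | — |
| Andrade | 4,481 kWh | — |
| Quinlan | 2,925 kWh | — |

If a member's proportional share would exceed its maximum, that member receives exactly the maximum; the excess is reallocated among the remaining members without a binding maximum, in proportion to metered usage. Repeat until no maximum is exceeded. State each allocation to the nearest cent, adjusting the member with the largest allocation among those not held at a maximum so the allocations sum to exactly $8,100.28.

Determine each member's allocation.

Orozco: $700.00; Becker: $1,542.53; Ferraro: $1,853.10; Delacroix: $680.83; Andrade: $2,011.08; Quinlan: $1,312.74

Metered usage total: 18,378.
Unconstrained shares: Orozco 832.5949; Becker 1,514.8908; Ferraro 1,819.8964; Delacroix 668.6323; Andrade 1,975.0438; Quinlan 1,289.2218.
Held at cap: Orozco ($700.00); residual $7,400.28 reallocated over remaining metered usage 16,489.
Shares after redistribution: Becker 1,542.5291 → $1,542.53; Ferraro 1,853.0994 → $1,853.10; Delacroix 680.8311 → $680.83; Andrade 2,011.0774 → $2,011.08; Quinlan 1,312.7430 → $1,312.74.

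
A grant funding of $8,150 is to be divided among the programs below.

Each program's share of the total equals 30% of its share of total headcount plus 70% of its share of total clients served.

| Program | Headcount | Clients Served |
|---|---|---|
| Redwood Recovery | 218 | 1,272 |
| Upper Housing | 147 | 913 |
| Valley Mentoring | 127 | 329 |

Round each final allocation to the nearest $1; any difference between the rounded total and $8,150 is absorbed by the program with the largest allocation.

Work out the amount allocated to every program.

Headcount total 492; clients served total 2,514.
Blended shares (30% headcount + 70% clients served): Redwood Recovery 0.4871; Upper Housing 0.3439; Valley Mentoring 0.1690.
Pro-rata amounts: Redwood Recovery 3,969.89; Upper Housing 2,802.38; Valley Mentoring 1,377.73.
After rounding ($1): Redwood Recovery $3,970; Upper Housing $2,802; Valley Mentoring $1,378. Sum = $8,150.
Rounded total matches; no reconciliation needed.

Redwood Recovery: $3,970 | Upper Housing: $2,802 | Valley Mentoring: $1,378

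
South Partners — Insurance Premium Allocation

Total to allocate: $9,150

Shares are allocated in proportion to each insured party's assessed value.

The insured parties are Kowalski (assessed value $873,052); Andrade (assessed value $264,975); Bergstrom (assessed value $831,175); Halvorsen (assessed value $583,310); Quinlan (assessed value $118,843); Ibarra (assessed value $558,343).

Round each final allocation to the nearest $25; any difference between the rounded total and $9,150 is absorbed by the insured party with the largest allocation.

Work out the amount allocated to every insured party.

Kowalski: $2,500; Andrade: $750; Bergstrom: $2,350; Halvorsen: $1,650; Quinlan: $325; Ibarra: $1,575

Total assessed value = 3,229,698.
Unrounded shares: Kowalski 873,052/3,229,698 × $9,150 = 2,473.43; Andrade 264,975/3,229,698 × $9,150 = 750.70; Bergstrom 831,175/3,229,698 × $9,150 = 2,354.79; Halvorsen 583,310/3,229,698 × $9,150 = 1,652.57; Quinlan 118,843/3,229,698 × $9,150 = 336.69; Ibarra 558,343/3,229,698 × $9,150 = 1,581.83.
After rounding ($25): Kowalski $2,475; Andrade $750; Bergstrom $2,350; Halvorsen $1,650; Quinlan $325; Ibarra $1,575. Sum = $9,125.
Difference $9,150 − $9,125 = +$25 applied to largest allocation (Kowalski): Kowalski becomes $2,500.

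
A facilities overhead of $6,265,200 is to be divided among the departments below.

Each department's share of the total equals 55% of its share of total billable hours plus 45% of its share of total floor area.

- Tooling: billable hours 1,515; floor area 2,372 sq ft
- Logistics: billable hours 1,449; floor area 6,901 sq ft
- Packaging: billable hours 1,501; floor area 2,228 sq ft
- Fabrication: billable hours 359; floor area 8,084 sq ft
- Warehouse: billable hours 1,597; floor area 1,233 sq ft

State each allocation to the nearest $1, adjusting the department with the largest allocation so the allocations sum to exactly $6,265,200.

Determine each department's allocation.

Billable hours total 6,421; floor area total 20,818.
Composite weights (55% billable hours + 45% floor area): Tooling 0.1810; Logistics 0.2733; Packaging 0.1767; Fabrication 0.2055; Warehouse 0.1634.
Raw shares: Tooling 1,134,267.12; Logistics 1,712,201.29; Packaging 1,107,252.32; Fabrication 1,287,458.96; Warehouse 1,024,020.32.
After rounding ($1): Tooling $1,134,267; Logistics $1,712,201; Packaging $1,107,252; Fabrication $1,287,459; Warehouse $1,024,020. Sum = $6,265,199.
Difference $6,265,200 − $6,265,199 = +$1 applied to largest allocation (Logistics): Logistics becomes $1,712,202.

Tooling: $1,134,267 · Logistics: $1,712,202 · Packaging: $1,107,252 · Fabrication: $1,287,459 · Warehouse: $1,024,020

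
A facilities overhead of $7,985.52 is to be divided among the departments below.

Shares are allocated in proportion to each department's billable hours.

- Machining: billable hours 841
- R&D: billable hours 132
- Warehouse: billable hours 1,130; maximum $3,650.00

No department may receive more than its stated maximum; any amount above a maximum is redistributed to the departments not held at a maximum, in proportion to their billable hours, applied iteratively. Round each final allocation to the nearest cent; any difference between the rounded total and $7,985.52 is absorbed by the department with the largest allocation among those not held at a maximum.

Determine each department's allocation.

Machining: $3,747.35; R&D: $588.17; Warehouse: $3,650.00

Billable hours total: 2,103.
Unconstrained shares: Machining 3,193.4486; R&D 501.2309; Warehouse 4,290.8405.
Capped: Warehouse ($3,650.00); residual $4,335.52 reallocated over remaining billable hours 973.
Redistributed shares: Machining 3,747.3508 → $3,747.35; R&D 588.1692 → $588.17.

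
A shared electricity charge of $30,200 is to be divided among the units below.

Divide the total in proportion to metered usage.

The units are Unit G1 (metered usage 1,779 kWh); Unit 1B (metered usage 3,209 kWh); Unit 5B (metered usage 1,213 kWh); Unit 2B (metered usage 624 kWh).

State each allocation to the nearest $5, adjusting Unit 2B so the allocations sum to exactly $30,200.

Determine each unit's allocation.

Unit G1: $7,870 | Unit 1B: $14,200 | Unit 5B: $5,365 | Unit 2B: $2,765

Total metered usage = 6,825.
Pro-rata amounts: Unit G1 1,779/6,825 × $30,200 = 7,871.91; Unit 1B 3,209/6,825 × $30,200 = 14,199.53; Unit 5B 1,213/6,825 × $30,200 = 5,367.41; Unit 2B 624/6,825 × $30,200 = 2,761.14.
Rounded to nearest $5: Unit G1 $7,870; Unit 1B $14,200; Unit 5B $5,365; Unit 2B $2,760. Sum = $30,195.
Difference $30,200 − $30,195 = +$5 applied to Unit 2B: Unit 2B becomes $2,765.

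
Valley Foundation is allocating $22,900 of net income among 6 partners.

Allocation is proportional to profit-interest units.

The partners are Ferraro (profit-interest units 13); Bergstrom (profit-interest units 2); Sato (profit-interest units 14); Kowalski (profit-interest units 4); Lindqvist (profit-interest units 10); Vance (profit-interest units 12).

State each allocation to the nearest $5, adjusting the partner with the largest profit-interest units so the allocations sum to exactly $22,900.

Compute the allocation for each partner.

Profit-interest units total: 55.
Raw shares: Ferraro 13/55 × $22,900 = 5,412.73; Bergstrom 2/55 × $22,900 = 832.73; Sato 14/55 × $22,900 = 5,829.09; Kowalski 4/55 × $22,900 = 1,665.45; Lindqvist 10/55 × $22,900 = 4,163.64; Vance 12/55 × $22,900 = 4,996.36.
After rounding ($5): Ferraro $5,415; Bergstrom $835; Sato $5,830; Kowalski $1,665; Lindqvist $4,165; Vance $4,995. Sum = $22,905.
Difference $22,900 − $22,905 = −$5 applied to largest profit-interest units (Sato): Sato becomes $5,825.

Ferraro: $5,415 · Bergstrom: $835 · Sato: $5,825 · Kowalski: $1,665 · Lindqvist: $4,165 · Vance: $4,995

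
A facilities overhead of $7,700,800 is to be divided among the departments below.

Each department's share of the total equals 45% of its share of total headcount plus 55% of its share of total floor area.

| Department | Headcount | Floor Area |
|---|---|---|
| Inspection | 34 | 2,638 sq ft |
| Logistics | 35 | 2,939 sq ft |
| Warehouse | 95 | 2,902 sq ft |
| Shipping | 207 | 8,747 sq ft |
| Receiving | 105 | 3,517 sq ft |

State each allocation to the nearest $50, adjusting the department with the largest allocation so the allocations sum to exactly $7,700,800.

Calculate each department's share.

Inspection: $786,150 | Logistics: $854,900 | Warehouse: $1,284,150 | Shipping: $3,293,050 | Receiving: $1,482,550

Totals — headcount 476, floor area 20,743.
Combined weights (45% headcount + 55% floor area): Inspection 0.1021; Logistics 0.1110; Warehouse 0.1668; Shipping 0.4276; Receiving 0.1925.
Proportional shares: Inspection 786,169.63; Logistics 854,909.93; Warehouse 1,284,165.11; Shipping 3,293,013.87; Receiving 1,482,541.47.
At nearest $50: Inspection $786,150; Logistics $854,900; Warehouse $1,284,150; Shipping $3,293,000; Receiving $1,482,550. Sum = $7,700,750.
Difference $7,700,800 − $7,700,750 = +$50 applied to largest allocation (Shipping): Shipping becomes $3,293,050.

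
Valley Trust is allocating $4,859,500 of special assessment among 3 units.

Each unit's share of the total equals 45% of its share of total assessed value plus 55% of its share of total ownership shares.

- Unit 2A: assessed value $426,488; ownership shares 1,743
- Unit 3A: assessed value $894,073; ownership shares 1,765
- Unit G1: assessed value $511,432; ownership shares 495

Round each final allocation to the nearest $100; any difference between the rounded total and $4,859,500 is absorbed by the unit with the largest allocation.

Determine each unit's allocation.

Assessed value total 1,831,993; ownership shares total 4,003.
Combined weights (45% assessed value + 55% ownership shares): Unit 2A 0.3442; Unit 3A 0.4621; Unit G1 0.1936.
Unrounded shares: Unit 2A 1,672,848.35; Unit 3A 2,245,674.38; Unit G1 940,977.27.
At nearest $100: Unit 2A $1,672,800; Unit 3A $2,245,700; Unit G1 $941,000. Sum = $4,859,500.
No rounding difference to absorb.

Unit 2A: $1,672,800 | Unit 3A: $2,245,700 | Unit G1: $941,000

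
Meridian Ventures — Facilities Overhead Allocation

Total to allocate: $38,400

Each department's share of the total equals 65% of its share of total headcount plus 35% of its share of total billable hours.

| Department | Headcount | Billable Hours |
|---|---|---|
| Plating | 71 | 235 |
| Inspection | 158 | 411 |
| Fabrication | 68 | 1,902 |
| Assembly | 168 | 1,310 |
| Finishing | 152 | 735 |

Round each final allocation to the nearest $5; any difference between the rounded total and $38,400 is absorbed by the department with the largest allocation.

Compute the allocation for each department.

Headcount total 617; billable hours total 4,593.
Composite weights (65% headcount + 35% billable hours): Plating 0.0927; Inspection 0.1978; Fabrication 0.2166; Assembly 0.2768; Finishing 0.2161.
Unrounded shares: Plating 3,559.88; Inspection 7,594.37; Fabrication 8,316.48; Assembly 10,629.55; Finishing 8,299.73.
At nearest $5: Plating $3,560; Inspection $7,595; Fabrication $8,315; Assembly $10,630; Finishing $8,300. Sum = $38,400.
Rounded total matches; no reconciliation needed.

Plating: $3,560 · Inspection: $7,595 · Fabrication: $8,315 · Assembly: $10,630 · Finishing: $8,300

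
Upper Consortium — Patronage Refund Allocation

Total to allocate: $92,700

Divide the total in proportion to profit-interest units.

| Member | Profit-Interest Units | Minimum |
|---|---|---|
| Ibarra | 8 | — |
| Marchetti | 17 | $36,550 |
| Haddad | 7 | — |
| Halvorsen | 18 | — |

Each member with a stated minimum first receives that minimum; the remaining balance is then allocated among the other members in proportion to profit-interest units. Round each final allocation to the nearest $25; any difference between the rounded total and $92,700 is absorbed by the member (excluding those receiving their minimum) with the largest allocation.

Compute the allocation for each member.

Ibarra: $13,600 · Marchetti: $36,550 · Haddad: $11,900 · Halvorsen: $30,650

Fund the minimums — Marchetti $36,550. Residual $56,150.
Residual split over remaining profit-interest units 33: Ibarra 13,612.12 → $13,600; Haddad 11,910.61 → $11,900; Halvorsen 30,627.27 → $30,625.
Rounding difference +$25 applied to Halvorsen → $30,650.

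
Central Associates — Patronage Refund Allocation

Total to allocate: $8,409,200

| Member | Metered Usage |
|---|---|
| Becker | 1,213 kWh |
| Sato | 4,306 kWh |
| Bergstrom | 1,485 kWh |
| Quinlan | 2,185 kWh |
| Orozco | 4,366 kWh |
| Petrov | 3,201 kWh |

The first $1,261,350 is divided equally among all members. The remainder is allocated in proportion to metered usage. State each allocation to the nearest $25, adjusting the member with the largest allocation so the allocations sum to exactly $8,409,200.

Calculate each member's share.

Becker: $727,675; Sato: $2,047,100; Bergstrom: $843,700; Quinlan: $1,142,300; Orozco: $2,072,700; Petrov: $1,575,725

$1,261,350 shared equally gives $210,225 per member.
Remainder $7,147,850 by metered usage (total 16,756): Becker 517,447.01 → $517,450; Sato 1,836,872.89 → $1,836,875; Bergstrom 633,477.99 → $633,475; Quinlan 932,087.15 → $932,075; Orozco 1,862,467.96 → $1,862,475; Petrov 1,365,497.01 → $1,365,500.
Totals: Becker $210,225 + $517,450 = $727,675; Sato $210,225 + $1,836,875 = $2,047,100; Bergstrom $210,225 + $633,475 = $843,700; Quinlan $210,225 + $932,075 = $1,142,300; Orozco $210,225 + $1,862,475 = $2,072,700; Petrov $210,225 + $1,365,500 = $1,575,725.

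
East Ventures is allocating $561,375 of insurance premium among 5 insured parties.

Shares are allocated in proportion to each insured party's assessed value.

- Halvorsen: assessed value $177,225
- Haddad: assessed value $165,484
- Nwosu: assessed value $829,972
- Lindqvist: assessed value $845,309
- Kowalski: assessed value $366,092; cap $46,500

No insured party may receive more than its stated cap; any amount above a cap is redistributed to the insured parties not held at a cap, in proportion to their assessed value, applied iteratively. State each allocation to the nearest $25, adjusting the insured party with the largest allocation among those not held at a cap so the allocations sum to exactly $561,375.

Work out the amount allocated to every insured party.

Halvorsen: $45,225; Haddad: $42,225; Nwosu: $211,750; Lindqvist: $215,675; Kowalski: $46,500

Sum of assessed value: 2,384,082.
Proportional shares (ignoring caps): Halvorsen 41,730.81; Haddad 38,966.19; Nwosu 195,431.84; Lindqvist 199,043.21; Kowalski 86,202.95.
Capped: Kowalski ($46,500); balance $514,875 reallocated over remaining assessed value 2,017,990.
Remaining shares: Halvorsen 45,217.63 → $45,225; Haddad 42,222.00 → $42,225; Nwosu 211,761.13 → $211,750; Lindqvist 215,674.25 → $215,675.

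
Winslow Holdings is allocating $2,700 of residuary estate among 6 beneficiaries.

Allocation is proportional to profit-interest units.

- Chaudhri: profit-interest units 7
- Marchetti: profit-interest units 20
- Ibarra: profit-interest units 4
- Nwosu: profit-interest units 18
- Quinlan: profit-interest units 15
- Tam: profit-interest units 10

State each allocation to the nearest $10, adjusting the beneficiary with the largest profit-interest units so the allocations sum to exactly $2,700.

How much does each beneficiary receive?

Profit-interest units total: 74.
Unrounded shares: Chaudhri 7/74 × $2,700 = 255.41; Marchetti 20/74 × $2,700 = 729.73; Ibarra 4/74 × $2,700 = 145.95; Nwosu 18/74 × $2,700 = 656.76; Quinlan 15/74 × $2,700 = 547.30; Tam 10/74 × $2,700 = 364.86.
Rounded to nearest $10: Chaudhri $260; Marchetti $730; Ibarra $150; Nwosu $660; Quinlan $550; Tam $360. Sum = $2,710.
Difference $2,700 − $2,710 = −$10 applied to largest profit-interest units (Marchetti): Marchetti becomes $720.

Chaudhri: $260 | Marchetti: $720 | Ibarra: $150 | Nwosu: $660 | Quinlan: $550 | Tam: $360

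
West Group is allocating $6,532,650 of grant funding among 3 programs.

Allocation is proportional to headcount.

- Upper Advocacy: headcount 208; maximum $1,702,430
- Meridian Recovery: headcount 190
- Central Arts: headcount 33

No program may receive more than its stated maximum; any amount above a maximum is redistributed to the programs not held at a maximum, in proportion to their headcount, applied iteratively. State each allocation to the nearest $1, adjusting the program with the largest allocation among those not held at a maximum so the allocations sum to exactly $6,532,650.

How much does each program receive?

Sum of headcount: 431.
Unconstrained shares: Upper Advocacy 3,152,647.80; Meridian Recovery 2,879,822.51; Central Arts 500,179.70.
Capped: Upper Advocacy ($1,702,430); remaining pool $4,830,220 reallocated over remaining headcount 223.
Redistributed shares: Meridian Recovery 4,115,434.08 → $4,115,434; Central Arts 714,785.92 → $714,786.

Upper Advocacy: $1,702,430; Meridian Recovery: $4,115,434; Central Arts: $714,786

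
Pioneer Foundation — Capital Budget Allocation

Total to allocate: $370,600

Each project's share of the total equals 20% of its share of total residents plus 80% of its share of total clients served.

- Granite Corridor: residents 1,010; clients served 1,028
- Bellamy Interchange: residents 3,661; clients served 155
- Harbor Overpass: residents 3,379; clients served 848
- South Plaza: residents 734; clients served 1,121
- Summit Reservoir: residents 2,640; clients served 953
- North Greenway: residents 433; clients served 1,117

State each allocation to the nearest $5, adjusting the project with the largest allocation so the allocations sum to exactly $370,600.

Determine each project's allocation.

Totals — residents 11,857, clients served 5,222.
Composite weights (20% residents + 80% clients served): Granite Corridor 0.1745; Bellamy Interchange 0.0855; Harbor Overpass 0.1869; South Plaza 0.1841; Summit Reservoir 0.1905; North Greenway 0.1784.
Pro-rata amounts: Granite Corridor 64,678.56; Bellamy Interchange 31,685.65; Harbor Overpass 69,268.02; South Plaza 68,233.33; Summit Reservoir 70,609.81; North Greenway 66,124.63.
Rounded to nearest $5: Granite Corridor $64,680; Bellamy Interchange $31,685; Harbor Overpass $69,270; South Plaza $68,235; Summit Reservoir $70,610; North Greenway $66,125. Sum = $370,605.
Difference $370,600 − $370,605 = −$5 applied to largest allocation (Summit Reservoir): Summit Reservoir becomes $70,605.

Granite Corridor: $64,680; Bellamy Interchange: $31,685; Harbor Overpass: $69,270; South Plaza: $68,235; Summit Reservoir: $70,605; North Greenway: $66,125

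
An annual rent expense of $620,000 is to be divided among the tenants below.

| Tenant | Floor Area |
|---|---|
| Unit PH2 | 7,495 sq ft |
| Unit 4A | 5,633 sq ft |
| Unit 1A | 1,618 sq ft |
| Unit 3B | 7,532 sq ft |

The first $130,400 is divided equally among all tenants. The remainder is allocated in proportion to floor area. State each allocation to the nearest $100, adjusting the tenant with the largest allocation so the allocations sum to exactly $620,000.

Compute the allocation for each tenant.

Unit PH2: $197,300 · Unit 4A: $156,400 · Unit 1A: $68,200 · Unit 3B: $198,100

$130,400 shared equally gives $32,600 per tenant.
Remainder $489,600 by floor area (total 22,278): Unit PH2 164,716.40 → $164,700; Unit 4A 123,795.53 → $123,800; Unit 1A 35,558.52 → $35,600; Unit 3B 165,529.54 → $165,500.
Totals: Unit PH2 $32,600 + $164,700 = $197,300; Unit 4A $32,600 + $123,800 = $156,400; Unit 1A $32,600 + $35,600 = $68,200; Unit 3B $32,600 + $165,500 = $198,100.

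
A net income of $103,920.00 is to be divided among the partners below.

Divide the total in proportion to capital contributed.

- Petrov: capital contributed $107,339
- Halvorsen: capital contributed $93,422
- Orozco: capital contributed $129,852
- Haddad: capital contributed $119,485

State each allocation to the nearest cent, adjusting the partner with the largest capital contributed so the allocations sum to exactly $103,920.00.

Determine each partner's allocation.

Petrov: $24,782.76 | Halvorsen: $21,569.56 | Orozco: $29,980.62 | Haddad: $27,587.06

Combined capital contributed = 107,339 + 93,422 + 129,852 + 119,485 = 450,098.
Unrounded shares: Petrov 24,782.7559; Halvorsen 21,569.5565; Orozco 29,980.6261; Haddad 27,587.0615.
Rounded to nearest cent: Petrov $24,782.76; Halvorsen $21,569.56; Orozco $29,980.63; Haddad $27,587.06. Sum = $103,920.01.
Difference $103,920.00 − $103,920.01 = −$0.01 applied to largest capital contributed (Orozco): Orozco becomes $29,980.62.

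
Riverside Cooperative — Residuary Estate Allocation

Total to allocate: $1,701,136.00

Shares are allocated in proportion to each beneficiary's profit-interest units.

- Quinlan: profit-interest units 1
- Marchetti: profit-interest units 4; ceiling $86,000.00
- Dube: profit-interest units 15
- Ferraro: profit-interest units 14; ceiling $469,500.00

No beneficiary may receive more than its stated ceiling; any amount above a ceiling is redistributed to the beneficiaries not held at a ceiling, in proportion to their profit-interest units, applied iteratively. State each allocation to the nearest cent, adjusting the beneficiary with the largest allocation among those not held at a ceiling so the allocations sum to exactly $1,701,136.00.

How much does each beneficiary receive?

Combined profit-interest units = 34.
Unconstrained shares: Quinlan 50,033.4118; Marchetti 200,133.6471; Dube 750,501.1765; Ferraro 700,467.7647.
Cap binds for Marchetti ($86,000.00), Ferraro ($469,500.00); balance $1,145,636.00 reallocated over remaining profit-interest units 16.
Remaining shares: Quinlan 71,602.2500 → $71,602.25; Dube 1,074,033.7500 → $1,074,033.75.

Quinlan: $71,602.25 · Marchetti: $86,000.00 · Dube: $1,074,033.75 · Ferraro: $469,500.00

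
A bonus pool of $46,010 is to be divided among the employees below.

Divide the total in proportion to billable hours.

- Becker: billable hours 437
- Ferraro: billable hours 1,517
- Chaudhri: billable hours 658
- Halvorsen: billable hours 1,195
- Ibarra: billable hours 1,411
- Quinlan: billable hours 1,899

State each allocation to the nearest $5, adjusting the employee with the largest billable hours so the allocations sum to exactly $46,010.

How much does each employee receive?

Sum of billable hours: 7,117.
Pro-rata amounts: Becker 437/7,117 × $46,010 = 2,825.12; Ferraro 1,517/7,117 × $46,010 = 9,807.11; Chaudhri 658/7,117 × $46,010 = 4,253.84; Halvorsen 1,195/7,117 × $46,010 = 7,725.44; Ibarra 1,411/7,117 × $46,010 = 9,121.84; Quinlan 1,899/7,117 × $46,010 = 12,276.66.
At nearest $5: Becker $2,825; Ferraro $9,805; Chaudhri $4,255; Halvorsen $7,725; Ibarra $9,120; Quinlan $12,275. Sum = $46,005.
Difference $46,010 − $46,005 = +$5 applied to largest billable hours (Quinlan): Quinlan becomes $12,280.

Becker: $2,825; Ferraro: $9,805; Chaudhri: $4,255; Halvorsen: $7,725; Ibarra: $9,120; Quinlan: $12,280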